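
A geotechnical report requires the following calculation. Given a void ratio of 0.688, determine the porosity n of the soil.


Using the relation n = e / (1 + e)
n = 0.688 / (1 + 0.688)
n = 0.688 / 1.688
n = 0.4076


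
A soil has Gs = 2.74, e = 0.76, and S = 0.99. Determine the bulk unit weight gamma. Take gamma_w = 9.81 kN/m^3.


Using gamma = gamma_w * (Gs + S*e) / (1 + e)
Numerator: Gs + S*e = 2.74 + 0.99*0.76 = 3.4924
Denominator: 1 + e = 1 + 0.76 = 1.76
gamma = 9.81 * 3.4924 / 1.76
gamma = 19.466 kN/m^3


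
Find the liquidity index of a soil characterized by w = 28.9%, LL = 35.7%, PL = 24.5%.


Result: 0.393

Derivation:
First compute the plasticity index:
PI = LL - PL = 35.7 - 24.5 = 11.2
Then compute the liquidity index:
LI = (w - PL) / PI
LI = (28.9 - 24.5) / 11.2
LI = 0.393


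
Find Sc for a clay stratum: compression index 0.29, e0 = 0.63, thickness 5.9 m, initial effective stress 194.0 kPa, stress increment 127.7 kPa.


Using Sc = Cc * H / (1 + e0) * log10((sigma0 + delta_sigma) / sigma0)
Stress ratio = (194.0 + 127.7) / 194.0 = 1.65825
log10(1.65825) = 0.219649
Cc * H / (1 + e0) = 0.29 * 5.9 / (1 + 0.63) = 1.04969
Sc = 1.04969 * 0.219649
Sc = 0.2306 m


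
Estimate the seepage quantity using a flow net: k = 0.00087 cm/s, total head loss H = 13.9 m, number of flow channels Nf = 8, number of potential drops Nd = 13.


Result: 7.442e-05 m^3/s per m

Derivation:
Convert k to m/s for unit consistency with H:
k = 0.00087 cm/s = 0.00087 / 100 m/s = 8.7e-06 m/s
Using q = k * H * Nf / Nd
Nf / Nd = 8 / 13 = 0.6154
q = 8.7e-06 * 13.9 * 0.6154
q = 7.442e-05 m^3/s per m


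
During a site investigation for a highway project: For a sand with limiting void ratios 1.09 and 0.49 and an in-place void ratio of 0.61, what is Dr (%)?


Result: 80.0 %

Derivation:
Using Dr = (e_max - e) / (e_max - e_min) * 100
e_max - e = 1.09 - 0.61 = 0.48
e_max - e_min = 1.09 - 0.49 = 0.6
Dr = 0.48 / 0.6 * 100
Dr = 80.0 %


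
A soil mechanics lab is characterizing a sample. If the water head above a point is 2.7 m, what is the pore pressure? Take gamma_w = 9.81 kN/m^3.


Result: 26.49 kPa

Derivation:
Using u = gamma_w * h_w
u = 9.81 * 2.7
u = 26.49 kPa


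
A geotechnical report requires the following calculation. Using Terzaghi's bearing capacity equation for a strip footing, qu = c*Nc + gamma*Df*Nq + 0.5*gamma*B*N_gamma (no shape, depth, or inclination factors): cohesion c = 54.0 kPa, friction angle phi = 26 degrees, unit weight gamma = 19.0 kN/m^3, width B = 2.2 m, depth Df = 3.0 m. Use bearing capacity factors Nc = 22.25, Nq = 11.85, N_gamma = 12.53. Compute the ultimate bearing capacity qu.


Result: 2138.83 kPa

Derivation:
Compute qu = c*Nc + gamma*Df*Nq + 0.5*gamma*B*N_gamma
Term 1: 54.0 * 22.25 = 1201.5
Term 2: 19.0 * 3.0 * 11.85 = 675.45
Term 3: 0.5 * 19.0 * 2.2 * 12.53 = 261.877
qu = 1201.5 + 675.45 + 261.877
qu = 2138.83 kPa


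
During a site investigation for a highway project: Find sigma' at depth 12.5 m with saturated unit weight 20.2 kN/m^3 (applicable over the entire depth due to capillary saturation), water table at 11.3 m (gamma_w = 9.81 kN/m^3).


Total stress = gamma_sat * depth
sigma = 20.2 * 12.5 = 252.5 kPa
Pore water pressure u = gamma_w * (depth - d_wt)
u = 9.81 * (12.5 - 11.3) = 11.772 kPa
Effective stress = sigma - u
sigma' = 252.5 - 11.772 = 240.73 kPa


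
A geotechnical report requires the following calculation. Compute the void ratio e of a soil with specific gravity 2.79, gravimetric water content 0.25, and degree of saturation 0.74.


Result: 0.9426

Derivation:
Using the relation e = Gs * w / S
e = 2.79 * 0.25 / 0.74
e = 0.9426


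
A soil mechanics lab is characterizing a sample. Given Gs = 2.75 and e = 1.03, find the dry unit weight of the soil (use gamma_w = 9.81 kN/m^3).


Using gamma_d = Gs * gamma_w / (1 + e)
gamma_d = 2.75 * 9.81 / (1 + 1.03)
gamma_d = 2.75 * 9.81 / 2.03
gamma_d = 13.289 kN/m^3


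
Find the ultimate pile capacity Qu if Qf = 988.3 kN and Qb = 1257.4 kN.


Using Qu = Qf + Qb
Qu = 988.3 + 1257.4
Qu = 2245.7 kN


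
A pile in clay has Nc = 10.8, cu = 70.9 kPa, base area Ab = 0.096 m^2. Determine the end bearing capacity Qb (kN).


Using Qb = Nc * cu * Ab
Qb = 10.8 * 70.9 * 0.096
Qb = 73.51 kN


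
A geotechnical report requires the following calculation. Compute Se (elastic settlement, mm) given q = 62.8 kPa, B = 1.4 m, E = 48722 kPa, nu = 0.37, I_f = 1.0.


Using Se = q * B * (1 - nu^2) * I_f / E
1 - nu^2 = 1 - 0.37^2 = 0.8631
Se = 62.8 * 1.4 * 0.8631 * 1.0 / 48722
Se = 0.001557 m
Convert to mm: Se = 0.001557 * 1000 = 1.557 mm


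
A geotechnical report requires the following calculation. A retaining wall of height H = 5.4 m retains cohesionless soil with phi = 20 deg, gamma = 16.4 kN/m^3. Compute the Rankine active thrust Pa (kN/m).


Compute active earth pressure coefficient:
Ka = tan^2(45 - phi/2) = tan^2(35.0) = 0.490291
Compute active force:
Pa = 0.5 * Ka * gamma * H^2
Pa = 0.5 * 0.490291 * 16.4 * 5.4^2
Pa = 117.23 kN/m


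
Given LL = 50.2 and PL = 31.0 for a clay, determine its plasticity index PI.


Using PI = LL - PL
PI = 50.2 - 31.0
PI = 19.2


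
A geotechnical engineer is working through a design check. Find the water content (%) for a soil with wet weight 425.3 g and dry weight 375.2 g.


Using w = (m_wet - m_dry) / m_dry * 100
m_wet - m_dry = 425.3 - 375.2 = 50.1 g
w = 50.1 / 375.2 * 100
w = 13.35 %


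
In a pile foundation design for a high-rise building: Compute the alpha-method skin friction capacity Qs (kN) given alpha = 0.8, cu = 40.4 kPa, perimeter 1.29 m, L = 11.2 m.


Using Qs = alpha * cu * perimeter * L
Qs = 0.8 * 40.4 * 1.29 * 11.2
Qs = 466.96 kN


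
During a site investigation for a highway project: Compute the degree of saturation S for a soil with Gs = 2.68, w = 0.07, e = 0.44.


Using S = Gs * w / e
S = 2.68 * 0.07 / 0.44
S = 0.4264


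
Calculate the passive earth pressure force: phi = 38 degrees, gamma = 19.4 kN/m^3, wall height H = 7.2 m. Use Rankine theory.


Compute passive earth pressure coefficient:
Kp = tan^2(45 + phi/2) = tan^2(64.0) = 4.203746
Compute passive force:
Pp = 0.5 * Kp * gamma * H^2
Pp = 0.5 * 4.203746 * 19.4 * 7.2^2
Pp = 2113.85 kN/m


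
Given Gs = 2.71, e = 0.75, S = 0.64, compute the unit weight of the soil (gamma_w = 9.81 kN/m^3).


Using gamma = gamma_w * (Gs + S*e) / (1 + e)
Numerator: Gs + S*e = 2.71 + 0.64*0.75 = 3.19
Denominator: 1 + e = 1 + 0.75 = 1.75
gamma = 9.81 * 3.19 / 1.75
gamma = 17.882 kN/m^3


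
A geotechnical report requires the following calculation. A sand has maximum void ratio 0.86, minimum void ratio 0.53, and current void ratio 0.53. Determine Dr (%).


Using Dr = (e_max - e) / (e_max - e_min) * 100
e_max - e = 0.86 - 0.53 = 0.33
e_max - e_min = 0.86 - 0.53 = 0.33
Dr = 0.33 / 0.33 * 100
Dr = 100.0 %


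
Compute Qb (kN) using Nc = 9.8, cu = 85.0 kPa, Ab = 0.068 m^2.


Using Qb = Nc * cu * Ab
Qb = 9.8 * 85.0 * 0.068
Qb = 56.64 kN


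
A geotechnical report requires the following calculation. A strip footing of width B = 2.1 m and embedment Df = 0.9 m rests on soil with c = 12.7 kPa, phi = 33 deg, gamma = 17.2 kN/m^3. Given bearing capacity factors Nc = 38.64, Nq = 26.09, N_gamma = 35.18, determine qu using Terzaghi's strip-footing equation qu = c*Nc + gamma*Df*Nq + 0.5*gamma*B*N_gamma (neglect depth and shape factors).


Result: 1529.95 kPa

Derivation:
Compute qu = c*Nc + gamma*Df*Nq + 0.5*gamma*B*N_gamma
Term 1: 12.7 * 38.64 = 490.728
Term 2: 17.2 * 0.9 * 26.09 = 403.8732
Term 3: 0.5 * 17.2 * 2.1 * 35.18 = 635.3508
qu = 490.728 + 403.8732 + 635.3508
qu = 1529.95 kPa


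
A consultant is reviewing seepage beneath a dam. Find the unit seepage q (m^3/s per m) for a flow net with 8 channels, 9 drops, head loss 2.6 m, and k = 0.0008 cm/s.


Convert k to m/s for unit consistency with H:
k = 0.0008 cm/s = 0.0008 / 100 m/s = 8e-06 m/s
Using q = k * H * Nf / Nd
Nf / Nd = 8 / 9 = 0.8889
q = 8e-06 * 2.6 * 0.8889
q = 1.849e-05 m^3/s per m


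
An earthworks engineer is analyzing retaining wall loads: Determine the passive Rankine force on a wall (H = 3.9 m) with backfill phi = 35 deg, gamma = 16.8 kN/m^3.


Compute passive earth pressure coefficient:
Kp = tan^2(45 + phi/2) = tan^2(62.5) = 3.690172
Compute passive force:
Pp = 0.5 * Kp * gamma * H^2
Pp = 0.5 * 3.690172 * 16.8 * 3.9^2
Pp = 471.47 kN/m


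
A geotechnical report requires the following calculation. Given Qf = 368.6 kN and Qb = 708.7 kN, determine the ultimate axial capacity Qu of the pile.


Using Qu = Qf + Qb
Qu = 368.6 + 708.7
Qu = 1077.3 kN


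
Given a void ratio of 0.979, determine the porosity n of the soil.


Result: 0.4947

Derivation:
Using the relation n = e / (1 + e)
n = 0.979 / (1 + 0.979)
n = 0.979 / 1.979
n = 0.4947


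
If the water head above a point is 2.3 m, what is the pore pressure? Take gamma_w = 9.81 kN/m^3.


Result: 22.56 kPa

Derivation:
Using u = gamma_w * h_w
u = 9.81 * 2.3
u = 22.56 kPa


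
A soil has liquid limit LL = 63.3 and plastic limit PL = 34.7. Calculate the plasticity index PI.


Using PI = LL - PL
PI = 63.3 - 34.7
PI = 28.6


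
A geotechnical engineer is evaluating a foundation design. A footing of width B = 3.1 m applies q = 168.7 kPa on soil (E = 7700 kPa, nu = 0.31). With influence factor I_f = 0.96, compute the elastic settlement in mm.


Using Se = q * B * (1 - nu^2) * I_f / E
1 - nu^2 = 1 - 0.31^2 = 0.9039
Se = 168.7 * 3.1 * 0.9039 * 0.96 / 7700
Se = 0.058936 m
Convert to mm: Se = 0.058936 * 1000 = 58.936 mm


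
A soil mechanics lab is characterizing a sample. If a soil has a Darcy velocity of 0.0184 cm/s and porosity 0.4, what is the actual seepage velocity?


Result: 0.046 cm/s

Derivation:
Using v_s = v_d / n
v_s = 0.0184 / 0.4
v_s = 0.046 cm/s


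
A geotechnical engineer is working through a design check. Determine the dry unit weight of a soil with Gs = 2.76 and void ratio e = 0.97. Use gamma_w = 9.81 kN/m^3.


Using gamma_d = Gs * gamma_w / (1 + e)
gamma_d = 2.76 * 9.81 / (1 + 0.97)
gamma_d = 2.76 * 9.81 / 1.97
gamma_d = 13.744 kN/m^3


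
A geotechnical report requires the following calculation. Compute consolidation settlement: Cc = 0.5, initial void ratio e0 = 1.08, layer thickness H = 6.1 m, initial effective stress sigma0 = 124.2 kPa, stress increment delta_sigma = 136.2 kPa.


Result: 0.4715 m

Derivation:
Using Sc = Cc * H / (1 + e0) * log10((sigma0 + delta_sigma) / sigma0)
Stress ratio = (124.2 + 136.2) / 124.2 = 2.09662
log10(2.09662) = 0.321519
Cc * H / (1 + e0) = 0.5 * 6.1 / (1 + 1.08) = 1.46635
Sc = 1.46635 * 0.321519
Sc = 0.4715 m


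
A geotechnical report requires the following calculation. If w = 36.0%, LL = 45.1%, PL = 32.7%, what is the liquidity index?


Result: 0.266

Derivation:
First compute the plasticity index:
PI = LL - PL = 45.1 - 32.7 = 12.4
Then compute the liquidity index:
LI = (w - PL) / PI
LI = (36.0 - 32.7) / 12.4
LI = 0.266


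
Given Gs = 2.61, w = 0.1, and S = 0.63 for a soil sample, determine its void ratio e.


Result: 0.4143

Derivation:
Using the relation e = Gs * w / S
e = 2.61 * 0.1 / 0.63
e = 0.4143


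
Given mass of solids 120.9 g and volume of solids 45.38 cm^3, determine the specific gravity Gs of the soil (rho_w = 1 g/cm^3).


Using Gs = m_s / (V_s * rho_w)
Since rho_w = 1 g/cm^3:
Gs = 120.9 / 45.38
Gs = 2.664


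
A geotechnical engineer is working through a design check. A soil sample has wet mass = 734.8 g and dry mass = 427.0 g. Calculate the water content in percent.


Using w = (m_wet - m_dry) / m_dry * 100
m_wet - m_dry = 734.8 - 427.0 = 307.8 g
w = 307.8 / 427.0 * 100
w = 72.08 %


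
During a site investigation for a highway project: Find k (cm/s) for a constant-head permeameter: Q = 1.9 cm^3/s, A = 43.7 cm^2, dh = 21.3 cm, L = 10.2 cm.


Compute hydraulic gradient:
i = dh / L = 21.3 / 10.2 = 2.08824
Then apply Darcy's law:
k = Q / (A * i)
k = 1.9 / (43.7 * 2.08824)
k = 1.9 / 91.2559
k = 0.020821 cm/s


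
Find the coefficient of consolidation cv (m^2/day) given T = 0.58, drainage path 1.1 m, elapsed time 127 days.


Using cv = T * H_dr^2 / t
H_dr^2 = 1.1^2 = 1.21
cv = 0.58 * 1.21 / 127
cv = 0.00553 m^2/day


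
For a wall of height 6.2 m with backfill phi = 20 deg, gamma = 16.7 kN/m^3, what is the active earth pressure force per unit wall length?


Compute active earth pressure coefficient:
Ka = tan^2(45 - phi/2) = tan^2(35.0) = 0.490291
Compute active force:
Pa = 0.5 * Ka * gamma * H^2
Pa = 0.5 * 0.490291 * 16.7 * 6.2^2
Pa = 157.37 kN/m


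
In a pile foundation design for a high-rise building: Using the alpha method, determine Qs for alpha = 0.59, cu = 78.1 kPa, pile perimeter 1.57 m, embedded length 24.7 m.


Result: 1786.9 kN

Derivation:
Using Qs = alpha * cu * perimeter * L
Qs = 0.59 * 78.1 * 1.57 * 24.7
Qs = 1786.9 kN


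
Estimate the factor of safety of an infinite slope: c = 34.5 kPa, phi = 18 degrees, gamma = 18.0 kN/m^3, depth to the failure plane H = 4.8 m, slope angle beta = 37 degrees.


Result: 1.262

Derivation:
Using Fs = c / (gamma*H*sin(beta)*cos(beta)) + tan(phi)/tan(beta)
Cohesion contribution = 34.5 / (18.0*4.8*sin(37)*cos(37))
Cohesion contribution = 0.830795
Friction contribution = tan(18)/tan(37) = 0.431183
Fs = 0.830795 + 0.431183
Fs = 1.262


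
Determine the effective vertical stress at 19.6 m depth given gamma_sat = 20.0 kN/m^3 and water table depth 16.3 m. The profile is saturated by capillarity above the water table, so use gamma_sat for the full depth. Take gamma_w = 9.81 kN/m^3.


Total stress = gamma_sat * depth
sigma = 20.0 * 19.6 = 392.0 kPa
Pore water pressure u = gamma_w * (depth - d_wt)
u = 9.81 * (19.6 - 16.3) = 32.373 kPa
Effective stress = sigma - u
sigma' = 392.0 - 32.373 = 359.63 kPa


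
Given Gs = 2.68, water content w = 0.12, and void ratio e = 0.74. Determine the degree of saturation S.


Result: 0.4346

Derivation:
Using S = Gs * w / e
S = 2.68 * 0.12 / 0.74
S = 0.4346


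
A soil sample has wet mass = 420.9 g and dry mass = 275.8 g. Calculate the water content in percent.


Using w = (m_wet - m_dry) / m_dry * 100
m_wet - m_dry = 420.9 - 275.8 = 145.1 g
w = 145.1 / 275.8 * 100
w = 52.61 %


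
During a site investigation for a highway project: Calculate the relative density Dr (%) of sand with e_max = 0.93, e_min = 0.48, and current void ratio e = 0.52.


Using Dr = (e_max - e) / (e_max - e_min) * 100
e_max - e = 0.93 - 0.52 = 0.41
e_max - e_min = 0.93 - 0.48 = 0.45
Dr = 0.41 / 0.45 * 100
Dr = 91.11 %


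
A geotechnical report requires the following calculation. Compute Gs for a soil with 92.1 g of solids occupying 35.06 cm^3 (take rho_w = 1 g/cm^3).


Using Gs = m_s / (V_s * rho_w)
Since rho_w = 1 g/cm^3:
Gs = 92.1 / 35.06
Gs = 2.627


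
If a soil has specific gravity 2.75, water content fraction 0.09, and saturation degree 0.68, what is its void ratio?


Using the relation e = Gs * w / S
e = 2.75 * 0.09 / 0.68
e = 0.364


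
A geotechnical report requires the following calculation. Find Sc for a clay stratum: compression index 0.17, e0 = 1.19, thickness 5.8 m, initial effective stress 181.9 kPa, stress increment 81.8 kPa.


Using Sc = Cc * H / (1 + e0) * log10((sigma0 + delta_sigma) / sigma0)
Stress ratio = (181.9 + 81.8) / 181.9 = 1.4497
log10(1.4497) = 0.161277
Cc * H / (1 + e0) = 0.17 * 5.8 / (1 + 1.19) = 0.450228
Sc = 0.450228 * 0.161277
Sc = 0.0726 m


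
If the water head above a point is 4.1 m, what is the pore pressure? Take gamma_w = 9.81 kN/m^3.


Using u = gamma_w * h_w
u = 9.81 * 4.1
u = 40.22 kPa


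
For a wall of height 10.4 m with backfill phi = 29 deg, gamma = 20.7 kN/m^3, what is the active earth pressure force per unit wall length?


Result: 388.42 kN/m

Derivation:
Compute active earth pressure coefficient:
Ka = tan^2(45 - phi/2) = tan^2(30.5) = 0.346974
Compute active force:
Pa = 0.5 * Ka * gamma * H^2
Pa = 0.5 * 0.346974 * 20.7 * 10.4^2
Pa = 388.42 kN/m


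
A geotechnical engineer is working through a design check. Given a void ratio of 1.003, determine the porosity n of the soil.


Using the relation n = e / (1 + e)
n = 1.003 / (1 + 1.003)
n = 1.003 / 2.003
n = 0.5007


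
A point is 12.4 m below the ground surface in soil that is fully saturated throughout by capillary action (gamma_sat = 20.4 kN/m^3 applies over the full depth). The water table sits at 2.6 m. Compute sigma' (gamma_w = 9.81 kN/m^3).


Total stress = gamma_sat * depth
sigma = 20.4 * 12.4 = 252.96 kPa
Pore water pressure u = gamma_w * (depth - d_wt)
u = 9.81 * (12.4 - 2.6) = 96.138 kPa
Effective stress = sigma - u
sigma' = 252.96 - 96.138 = 156.82 kPa


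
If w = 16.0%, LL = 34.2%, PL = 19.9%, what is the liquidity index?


Result: -0.273

Derivation:
First compute the plasticity index:
PI = LL - PL = 34.2 - 19.9 = 14.3
Then compute the liquidity index:
LI = (w - PL) / PI
LI = (16.0 - 19.9) / 14.3
LI = -0.273


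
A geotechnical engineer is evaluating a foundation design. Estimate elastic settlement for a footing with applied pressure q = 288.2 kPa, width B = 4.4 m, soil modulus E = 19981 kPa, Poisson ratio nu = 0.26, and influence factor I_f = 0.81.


Result: 47.931 mm

Derivation:
Using Se = q * B * (1 - nu^2) * I_f / E
1 - nu^2 = 1 - 0.26^2 = 0.9324
Se = 288.2 * 4.4 * 0.9324 * 0.81 / 19981
Se = 0.047931 m
Convert to mm: Se = 0.047931 * 1000 = 47.931 mm


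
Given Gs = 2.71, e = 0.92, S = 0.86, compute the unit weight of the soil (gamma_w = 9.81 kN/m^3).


Result: 17.889 kN/m^3

Derivation:
Using gamma = gamma_w * (Gs + S*e) / (1 + e)
Numerator: Gs + S*e = 2.71 + 0.86*0.92 = 3.5012
Denominator: 1 + e = 1 + 0.92 = 1.92
gamma = 9.81 * 3.5012 / 1.92
gamma = 17.889 kN/m^3


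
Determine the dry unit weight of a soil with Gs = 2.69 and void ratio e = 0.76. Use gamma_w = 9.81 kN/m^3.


Using gamma_d = Gs * gamma_w / (1 + e)
gamma_d = 2.69 * 9.81 / (1 + 0.76)
gamma_d = 2.69 * 9.81 / 1.76
gamma_d = 14.994 kN/m^3


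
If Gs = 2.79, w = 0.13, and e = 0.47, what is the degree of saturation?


Using S = Gs * w / e
S = 2.79 * 0.13 / 0.47
S = 0.7717


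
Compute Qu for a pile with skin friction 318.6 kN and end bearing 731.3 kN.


Using Qu = Qf + Qb
Qu = 318.6 + 731.3
Qu = 1049.9 kN


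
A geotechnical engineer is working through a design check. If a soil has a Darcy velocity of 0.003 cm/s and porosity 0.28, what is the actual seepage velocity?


Using v_s = v_d / n
v_s = 0.003 / 0.28
v_s = 0.01071 cm/s


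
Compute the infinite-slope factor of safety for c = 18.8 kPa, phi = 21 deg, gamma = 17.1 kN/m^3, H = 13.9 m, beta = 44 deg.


Using Fs = c / (gamma*H*sin(beta)*cos(beta)) + tan(phi)/tan(beta)
Cohesion contribution = 18.8 / (17.1*13.9*sin(44)*cos(44))
Cohesion contribution = 0.158286
Friction contribution = tan(21)/tan(44) = 0.397503
Fs = 0.158286 + 0.397503
Fs = 0.556


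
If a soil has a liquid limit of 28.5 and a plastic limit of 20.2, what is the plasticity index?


Using PI = LL - PL
PI = 28.5 - 20.2
PI = 8.3


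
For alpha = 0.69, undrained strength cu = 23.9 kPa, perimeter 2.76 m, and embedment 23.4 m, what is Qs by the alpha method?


Using Qs = alpha * cu * perimeter * L
Qs = 0.69 * 23.9 * 2.76 * 23.4
Qs = 1065.05 kN


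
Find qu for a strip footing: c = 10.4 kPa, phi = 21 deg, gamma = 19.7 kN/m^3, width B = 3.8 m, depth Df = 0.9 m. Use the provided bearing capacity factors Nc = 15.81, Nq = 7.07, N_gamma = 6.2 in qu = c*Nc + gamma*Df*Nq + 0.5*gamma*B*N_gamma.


Result: 521.84 kPa

Derivation:
Compute qu = c*Nc + gamma*Df*Nq + 0.5*gamma*B*N_gamma
Term 1: 10.4 * 15.81 = 164.424
Term 2: 19.7 * 0.9 * 7.07 = 125.3511
Term 3: 0.5 * 19.7 * 3.8 * 6.2 = 232.066
qu = 164.424 + 125.3511 + 232.066
qu = 521.84 kPa


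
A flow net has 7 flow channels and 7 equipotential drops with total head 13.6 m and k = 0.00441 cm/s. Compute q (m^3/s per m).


Convert k to m/s for unit consistency with H:
k = 0.00441 cm/s = 0.00441 / 100 m/s = 4.41e-05 m/s
Using q = k * H * Nf / Nd
Nf / Nd = 7 / 7 = 1.0
q = 4.41e-05 * 13.6 * 1.0
q = 0.0005998 m^3/s per m


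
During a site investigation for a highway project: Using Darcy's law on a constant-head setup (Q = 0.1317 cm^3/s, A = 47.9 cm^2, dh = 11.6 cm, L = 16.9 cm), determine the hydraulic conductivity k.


Compute hydraulic gradient:
i = dh / L = 11.6 / 16.9 = 0.686391
Then apply Darcy's law:
k = Q / (A * i)
k = 0.1317 / (47.9 * 0.686391)
k = 0.1317 / 32.8781
k = 0.004006 cm/s


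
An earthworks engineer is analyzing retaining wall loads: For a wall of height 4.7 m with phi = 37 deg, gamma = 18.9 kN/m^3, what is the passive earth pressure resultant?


Compute passive earth pressure coefficient:
Kp = tan^2(45 + phi/2) = tan^2(63.5) = 4.022791
Compute passive force:
Pp = 0.5 * Kp * gamma * H^2
Pp = 0.5 * 4.022791 * 18.9 * 4.7^2
Pp = 839.76 kN/m


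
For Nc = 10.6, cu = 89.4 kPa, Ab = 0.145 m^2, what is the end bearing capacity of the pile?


Result: 137.41 kN

Derivation:
Using Qb = Nc * cu * Ab
Qb = 10.6 * 89.4 * 0.145
Qb = 137.41 kN


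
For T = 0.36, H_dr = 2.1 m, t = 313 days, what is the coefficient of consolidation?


Result: 0.00507 m^2/day

Derivation:
Using cv = T * H_dr^2 / t
H_dr^2 = 2.1^2 = 4.41
cv = 0.36 * 4.41 / 313
cv = 0.00507 m^2/day


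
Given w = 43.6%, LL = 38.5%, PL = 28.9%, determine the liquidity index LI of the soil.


Result: 1.531

Derivation:
First compute the plasticity index:
PI = LL - PL = 38.5 - 28.9 = 9.6
Then compute the liquidity index:
LI = (w - PL) / PI
LI = (43.6 - 28.9) / 9.6
LI = 1.531


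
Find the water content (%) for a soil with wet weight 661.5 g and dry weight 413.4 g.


Result: 60.01 %

Derivation:
Using w = (m_wet - m_dry) / m_dry * 100
m_wet - m_dry = 661.5 - 413.4 = 248.1 g
w = 248.1 / 413.4 * 100
w = 60.01 %


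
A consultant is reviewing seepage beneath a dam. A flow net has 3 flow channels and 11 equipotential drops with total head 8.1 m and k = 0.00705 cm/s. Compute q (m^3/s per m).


Convert k to m/s for unit consistency with H:
k = 0.00705 cm/s = 0.00705 / 100 m/s = 7.05e-05 m/s
Using q = k * H * Nf / Nd
Nf / Nd = 3 / 11 = 0.2727
q = 7.05e-05 * 8.1 * 0.2727
q = 0.0001557 m^3/s per m


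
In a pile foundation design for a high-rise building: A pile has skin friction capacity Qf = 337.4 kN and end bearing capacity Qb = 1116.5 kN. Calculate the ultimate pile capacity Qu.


Result: 1453.9 kN

Derivation:
Using Qu = Qf + Qb
Qu = 337.4 + 1116.5
Qu = 1453.9 kN


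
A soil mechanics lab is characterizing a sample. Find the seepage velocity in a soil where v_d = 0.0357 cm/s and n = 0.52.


Result: 0.06865 cm/s

Derivation:
Using v_s = v_d / n
v_s = 0.0357 / 0.52
v_s = 0.06865 cm/s


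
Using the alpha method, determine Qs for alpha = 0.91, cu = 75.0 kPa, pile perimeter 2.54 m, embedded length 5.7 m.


Using Qs = alpha * cu * perimeter * L
Qs = 0.91 * 75.0 * 2.54 * 5.7
Qs = 988.12 kN


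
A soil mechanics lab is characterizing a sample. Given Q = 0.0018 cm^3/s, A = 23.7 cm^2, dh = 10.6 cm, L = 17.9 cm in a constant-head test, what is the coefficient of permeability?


Compute hydraulic gradient:
i = dh / L = 10.6 / 17.9 = 0.592179
Then apply Darcy's law:
k = Q / (A * i)
k = 0.0018 / (23.7 * 0.592179)
k = 0.0018 / 14.0346
k = 0.000128 cm/s


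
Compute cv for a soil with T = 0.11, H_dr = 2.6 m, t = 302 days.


Using cv = T * H_dr^2 / t
H_dr^2 = 2.6^2 = 6.76
cv = 0.11 * 6.76 / 302
cv = 0.00246 m^2/day


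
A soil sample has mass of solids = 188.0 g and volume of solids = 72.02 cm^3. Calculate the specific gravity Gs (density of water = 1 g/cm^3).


Result: 2.61

Derivation:
Using Gs = m_s / (V_s * rho_w)
Since rho_w = 1 g/cm^3:
Gs = 188.0 / 72.02
Gs = 2.61


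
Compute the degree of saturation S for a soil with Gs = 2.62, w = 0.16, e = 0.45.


Result: 0.9316

Derivation:
Using S = Gs * w / e
S = 2.62 * 0.16 / 0.45
S = 0.9316


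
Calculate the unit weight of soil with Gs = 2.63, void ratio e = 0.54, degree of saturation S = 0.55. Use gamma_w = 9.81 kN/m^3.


Using gamma = gamma_w * (Gs + S*e) / (1 + e)
Numerator: Gs + S*e = 2.63 + 0.55*0.54 = 2.927
Denominator: 1 + e = 1 + 0.54 = 1.54
gamma = 9.81 * 2.927 / 1.54
gamma = 18.645 kN/m^3


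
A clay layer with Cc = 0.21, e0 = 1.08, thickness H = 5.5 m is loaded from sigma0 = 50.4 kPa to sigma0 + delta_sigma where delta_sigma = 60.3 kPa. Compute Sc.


Result: 0.1898 m

Derivation:
Using Sc = Cc * H / (1 + e0) * log10((sigma0 + delta_sigma) / sigma0)
Stress ratio = (50.4 + 60.3) / 50.4 = 2.19643
log10(2.19643) = 0.341717
Cc * H / (1 + e0) = 0.21 * 5.5 / (1 + 1.08) = 0.555288
Sc = 0.555288 * 0.341717
Sc = 0.1898 m


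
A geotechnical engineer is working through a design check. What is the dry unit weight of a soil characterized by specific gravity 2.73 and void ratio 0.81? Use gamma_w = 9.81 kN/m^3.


Result: 14.796 kN/m^3

Derivation:
Using gamma_d = Gs * gamma_w / (1 + e)
gamma_d = 2.73 * 9.81 / (1 + 0.81)
gamma_d = 2.73 * 9.81 / 1.81
gamma_d = 14.796 kN/m^3


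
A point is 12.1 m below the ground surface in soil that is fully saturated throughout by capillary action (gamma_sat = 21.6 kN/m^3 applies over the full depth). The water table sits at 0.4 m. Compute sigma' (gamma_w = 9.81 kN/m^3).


Result: 146.58 kPa

Derivation:
Total stress = gamma_sat * depth
sigma = 21.6 * 12.1 = 261.36 kPa
Pore water pressure u = gamma_w * (depth - d_wt)
u = 9.81 * (12.1 - 0.4) = 114.777 kPa
Effective stress = sigma - u
sigma' = 261.36 - 114.777 = 146.58 kPa


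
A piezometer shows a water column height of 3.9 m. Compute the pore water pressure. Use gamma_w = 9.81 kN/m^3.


Using u = gamma_w * h_w
u = 9.81 * 3.9
u = 38.26 kPa


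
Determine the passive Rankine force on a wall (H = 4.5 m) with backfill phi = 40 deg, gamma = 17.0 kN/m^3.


Compute passive earth pressure coefficient:
Kp = tan^2(45 + phi/2) = tan^2(65.0) = 4.59891
Compute passive force:
Pp = 0.5 * Kp * gamma * H^2
Pp = 0.5 * 4.59891 * 17.0 * 4.5^2
Pp = 791.59 kN/m


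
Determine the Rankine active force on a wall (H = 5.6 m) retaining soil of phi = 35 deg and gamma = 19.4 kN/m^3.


Compute active earth pressure coefficient:
Ka = tan^2(45 - phi/2) = tan^2(27.5) = 0.27099
Compute active force:
Pa = 0.5 * Ka * gamma * H^2
Pa = 0.5 * 0.27099 * 19.4 * 5.6^2
Pa = 82.43 kN/m


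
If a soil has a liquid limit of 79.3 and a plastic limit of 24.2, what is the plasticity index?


Result: 55.1

Derivation:
Using PI = LL - PL
PI = 79.3 - 24.2
PI = 55.1


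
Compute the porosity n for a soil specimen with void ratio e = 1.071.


Using the relation n = e / (1 + e)
n = 1.071 / (1 + 1.071)
n = 1.071 / 2.071
n = 0.5171


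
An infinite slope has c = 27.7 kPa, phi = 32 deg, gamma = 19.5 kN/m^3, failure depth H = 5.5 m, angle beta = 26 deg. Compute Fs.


Using Fs = c / (gamma*H*sin(beta)*cos(beta)) + tan(phi)/tan(beta)
Cohesion contribution = 27.7 / (19.5*5.5*sin(26)*cos(26))
Cohesion contribution = 0.655512
Friction contribution = tan(32)/tan(26) = 1.28117
Fs = 0.655512 + 1.28117
Fs = 1.937


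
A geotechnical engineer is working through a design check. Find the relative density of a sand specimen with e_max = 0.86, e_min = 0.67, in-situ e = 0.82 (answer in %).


Using Dr = (e_max - e) / (e_max - e_min) * 100
e_max - e = 0.86 - 0.82 = 0.04
e_max - e_min = 0.86 - 0.67 = 0.19
Dr = 0.04 / 0.19 * 100
Dr = 21.05 %


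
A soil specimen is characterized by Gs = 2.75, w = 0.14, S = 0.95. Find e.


Result: 0.4053

Derivation:
Using the relation e = Gs * w / S
e = 2.75 * 0.14 / 0.95
e = 0.4053


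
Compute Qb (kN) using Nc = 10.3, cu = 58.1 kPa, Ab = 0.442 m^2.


Result: 264.51 kN

Derivation:
Using Qb = Nc * cu * Ab
Qb = 10.3 * 58.1 * 0.442
Qb = 264.51 kN


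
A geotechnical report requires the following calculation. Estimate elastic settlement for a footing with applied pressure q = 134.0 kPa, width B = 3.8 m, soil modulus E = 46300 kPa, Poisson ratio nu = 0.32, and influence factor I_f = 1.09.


Using Se = q * B * (1 - nu^2) * I_f / E
1 - nu^2 = 1 - 0.32^2 = 0.8976
Se = 134.0 * 3.8 * 0.8976 * 1.09 / 46300
Se = 0.010760 m
Convert to mm: Se = 0.010760 * 1000 = 10.76 mm


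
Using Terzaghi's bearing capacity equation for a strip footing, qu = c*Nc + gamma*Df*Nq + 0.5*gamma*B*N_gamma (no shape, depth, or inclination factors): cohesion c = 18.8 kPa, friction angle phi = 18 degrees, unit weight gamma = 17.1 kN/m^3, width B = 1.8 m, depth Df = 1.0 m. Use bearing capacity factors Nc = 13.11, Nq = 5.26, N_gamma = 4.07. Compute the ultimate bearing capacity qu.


Compute qu = c*Nc + gamma*Df*Nq + 0.5*gamma*B*N_gamma
Term 1: 18.8 * 13.11 = 246.468
Term 2: 17.1 * 1.0 * 5.26 = 89.946
Term 3: 0.5 * 17.1 * 1.8 * 4.07 = 62.6373
qu = 246.468 + 89.946 + 62.6373
qu = 399.05 kPa


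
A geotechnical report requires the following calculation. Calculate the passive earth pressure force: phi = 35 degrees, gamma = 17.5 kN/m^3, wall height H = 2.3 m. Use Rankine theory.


Compute passive earth pressure coefficient:
Kp = tan^2(45 + phi/2) = tan^2(62.5) = 3.690172
Compute passive force:
Pp = 0.5 * Kp * gamma * H^2
Pp = 0.5 * 3.690172 * 17.5 * 2.3^2
Pp = 170.81 kN/m


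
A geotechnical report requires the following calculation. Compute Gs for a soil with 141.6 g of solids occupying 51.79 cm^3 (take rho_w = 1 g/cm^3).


Result: 2.734

Derivation:
Using Gs = m_s / (V_s * rho_w)
Since rho_w = 1 g/cm^3:
Gs = 141.6 / 51.79
Gs = 2.734


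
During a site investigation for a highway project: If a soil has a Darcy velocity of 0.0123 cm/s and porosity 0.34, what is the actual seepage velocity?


Using v_s = v_d / n
v_s = 0.0123 / 0.34
v_s = 0.03618 cm/s


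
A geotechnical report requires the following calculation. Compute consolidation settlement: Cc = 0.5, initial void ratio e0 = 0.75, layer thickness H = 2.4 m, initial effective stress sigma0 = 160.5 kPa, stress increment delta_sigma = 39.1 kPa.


Result: 0.0649 m

Derivation:
Using Sc = Cc * H / (1 + e0) * log10((sigma0 + delta_sigma) / sigma0)
Stress ratio = (160.5 + 39.1) / 160.5 = 1.24361
log10(1.24361) = 0.0946855
Cc * H / (1 + e0) = 0.5 * 2.4 / (1 + 0.75) = 0.685714
Sc = 0.685714 * 0.0946855
Sc = 0.0649 m


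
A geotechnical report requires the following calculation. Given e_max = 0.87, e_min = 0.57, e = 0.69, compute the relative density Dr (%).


Using Dr = (e_max - e) / (e_max - e_min) * 100
e_max - e = 0.87 - 0.69 = 0.18
e_max - e_min = 0.87 - 0.57 = 0.3
Dr = 0.18 / 0.3 * 100
Dr = 60.0 %


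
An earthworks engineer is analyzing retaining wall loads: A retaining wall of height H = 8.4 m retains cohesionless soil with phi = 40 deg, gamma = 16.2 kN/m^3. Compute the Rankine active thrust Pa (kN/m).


Compute active earth pressure coefficient:
Ka = tan^2(45 - phi/2) = tan^2(25.0) = 0.217443
Compute active force:
Pa = 0.5 * Ka * gamma * H^2
Pa = 0.5 * 0.217443 * 16.2 * 8.4^2
Pa = 124.28 kN/m


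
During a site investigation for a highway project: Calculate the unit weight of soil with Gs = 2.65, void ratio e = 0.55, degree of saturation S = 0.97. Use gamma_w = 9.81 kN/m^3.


Result: 20.148 kN/m^3

Derivation:
Using gamma = gamma_w * (Gs + S*e) / (1 + e)
Numerator: Gs + S*e = 2.65 + 0.97*0.55 = 3.1835
Denominator: 1 + e = 1 + 0.55 = 1.55
gamma = 9.81 * 3.1835 / 1.55
gamma = 20.148 kN/m^3


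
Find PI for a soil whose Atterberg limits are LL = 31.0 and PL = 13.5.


Using PI = LL - PL
PI = 31.0 - 13.5
PI = 17.5


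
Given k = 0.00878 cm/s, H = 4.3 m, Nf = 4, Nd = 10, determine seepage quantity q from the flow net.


Convert k to m/s for unit consistency with H:
k = 0.00878 cm/s = 0.00878 / 100 m/s = 8.78e-05 m/s
Using q = k * H * Nf / Nd
Nf / Nd = 4 / 10 = 0.4
q = 8.78e-05 * 4.3 * 0.4
q = 0.000151 m^3/s per m


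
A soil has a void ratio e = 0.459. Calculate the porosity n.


Result: 0.3146

Derivation:
Using the relation n = e / (1 + e)
n = 0.459 / (1 + 0.459)
n = 0.459 / 1.459
n = 0.3146


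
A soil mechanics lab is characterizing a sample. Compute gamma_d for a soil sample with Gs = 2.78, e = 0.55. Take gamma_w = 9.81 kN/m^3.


Result: 17.595 kN/m^3

Derivation:
Using gamma_d = Gs * gamma_w / (1 + e)
gamma_d = 2.78 * 9.81 / (1 + 0.55)
gamma_d = 2.78 * 9.81 / 1.55
gamma_d = 17.595 kN/m^3


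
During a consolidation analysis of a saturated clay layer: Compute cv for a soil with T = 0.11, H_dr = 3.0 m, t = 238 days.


Result: 0.00416 m^2/day

Derivation:
Using cv = T * H_dr^2 / t
H_dr^2 = 3.0^2 = 9.0
cv = 0.11 * 9.0 / 238
cv = 0.00416 m^2/day


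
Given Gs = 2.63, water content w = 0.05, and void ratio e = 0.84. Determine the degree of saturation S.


Result: 0.1565

Derivation:
Using S = Gs * w / e
S = 2.63 * 0.05 / 0.84
S = 0.1565


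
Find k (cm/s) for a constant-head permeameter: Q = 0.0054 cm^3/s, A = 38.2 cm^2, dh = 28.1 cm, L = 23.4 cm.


Result: 0.000118 cm/s

Derivation:
Compute hydraulic gradient:
i = dh / L = 28.1 / 23.4 = 1.20085
Then apply Darcy's law:
k = Q / (A * i)
k = 0.0054 / (38.2 * 1.20085)
k = 0.0054 / 45.8726
k = 0.000118 cm/s


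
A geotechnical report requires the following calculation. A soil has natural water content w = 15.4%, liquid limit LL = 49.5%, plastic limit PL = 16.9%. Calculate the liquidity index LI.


First compute the plasticity index:
PI = LL - PL = 49.5 - 16.9 = 32.6
Then compute the liquidity index:
LI = (w - PL) / PI
LI = (15.4 - 16.9) / 32.6
LI = -0.046


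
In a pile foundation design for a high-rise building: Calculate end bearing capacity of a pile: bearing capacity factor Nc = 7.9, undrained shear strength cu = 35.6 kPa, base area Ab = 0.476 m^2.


Result: 133.87 kN

Derivation:
Using Qb = Nc * cu * Ab
Qb = 7.9 * 35.6 * 0.476
Qb = 133.87 kN


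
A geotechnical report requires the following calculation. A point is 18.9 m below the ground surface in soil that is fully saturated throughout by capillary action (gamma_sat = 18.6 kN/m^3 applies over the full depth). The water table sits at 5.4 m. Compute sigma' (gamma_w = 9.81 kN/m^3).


Total stress = gamma_sat * depth
sigma = 18.6 * 18.9 = 351.54 kPa
Pore water pressure u = gamma_w * (depth - d_wt)
u = 9.81 * (18.9 - 5.4) = 132.435 kPa
Effective stress = sigma - u
sigma' = 351.54 - 132.435 = 219.11 kPa


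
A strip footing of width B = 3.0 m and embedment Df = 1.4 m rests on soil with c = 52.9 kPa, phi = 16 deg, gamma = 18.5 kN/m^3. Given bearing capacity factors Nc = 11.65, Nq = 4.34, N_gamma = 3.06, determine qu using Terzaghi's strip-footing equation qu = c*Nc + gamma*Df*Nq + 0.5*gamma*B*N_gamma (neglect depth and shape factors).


Result: 813.61 kPa

Derivation:
Compute qu = c*Nc + gamma*Df*Nq + 0.5*gamma*B*N_gamma
Term 1: 52.9 * 11.65 = 616.285
Term 2: 18.5 * 1.4 * 4.34 = 112.406
Term 3: 0.5 * 18.5 * 3.0 * 3.06 = 84.915
qu = 616.285 + 112.406 + 84.915
qu = 813.61 kPa


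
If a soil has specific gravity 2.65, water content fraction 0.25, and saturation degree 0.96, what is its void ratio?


Using the relation e = Gs * w / S
e = 2.65 * 0.25 / 0.96
e = 0.6901


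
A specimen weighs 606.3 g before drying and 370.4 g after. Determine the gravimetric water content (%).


Result: 63.69 %

Derivation:
Using w = (m_wet - m_dry) / m_dry * 100
m_wet - m_dry = 606.3 - 370.4 = 235.9 g
w = 235.9 / 370.4 * 100
w = 63.69 %


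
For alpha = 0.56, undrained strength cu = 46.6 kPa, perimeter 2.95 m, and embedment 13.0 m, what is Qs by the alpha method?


Result: 1000.78 kN

Derivation:
Using Qs = alpha * cu * perimeter * L
Qs = 0.56 * 46.6 * 2.95 * 13.0
Qs = 1000.78 kN


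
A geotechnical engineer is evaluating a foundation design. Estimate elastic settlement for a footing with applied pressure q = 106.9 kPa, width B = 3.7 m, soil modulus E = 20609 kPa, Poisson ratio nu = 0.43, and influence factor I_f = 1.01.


Using Se = q * B * (1 - nu^2) * I_f / E
1 - nu^2 = 1 - 0.43^2 = 0.8151
Se = 106.9 * 3.7 * 0.8151 * 1.01 / 20609
Se = 0.015800 m
Convert to mm: Se = 0.015800 * 1000 = 15.8 mm


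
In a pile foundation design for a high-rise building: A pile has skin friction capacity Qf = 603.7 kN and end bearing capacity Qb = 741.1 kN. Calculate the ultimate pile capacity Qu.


Using Qu = Qf + Qb
Qu = 603.7 + 741.1
Qu = 1344.8 kN


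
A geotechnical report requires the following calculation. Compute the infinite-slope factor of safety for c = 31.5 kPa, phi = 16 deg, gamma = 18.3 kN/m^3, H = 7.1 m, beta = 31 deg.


Using Fs = c / (gamma*H*sin(beta)*cos(beta)) + tan(phi)/tan(beta)
Cohesion contribution = 31.5 / (18.3*7.1*sin(31)*cos(31))
Cohesion contribution = 0.549157
Friction contribution = tan(16)/tan(31) = 0.477224
Fs = 0.549157 + 0.477224
Fs = 1.026


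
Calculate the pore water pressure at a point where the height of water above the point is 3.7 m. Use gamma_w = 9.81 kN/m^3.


Result: 36.3 kPa

Derivation:
Using u = gamma_w * h_w
u = 9.81 * 3.7
u = 36.3 kPa


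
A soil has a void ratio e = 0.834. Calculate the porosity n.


Result: 0.4547

Derivation:
Using the relation n = e / (1 + e)
n = 0.834 / (1 + 0.834)
n = 0.834 / 1.834
n = 0.4547


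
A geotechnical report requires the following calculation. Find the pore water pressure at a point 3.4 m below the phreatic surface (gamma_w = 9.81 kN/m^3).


Using u = gamma_w * h_w
u = 9.81 * 3.4
u = 33.35 kPa


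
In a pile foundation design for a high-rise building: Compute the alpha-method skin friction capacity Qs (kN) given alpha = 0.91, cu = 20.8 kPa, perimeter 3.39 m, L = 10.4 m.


Using Qs = alpha * cu * perimeter * L
Qs = 0.91 * 20.8 * 3.39 * 10.4
Qs = 667.33 kN


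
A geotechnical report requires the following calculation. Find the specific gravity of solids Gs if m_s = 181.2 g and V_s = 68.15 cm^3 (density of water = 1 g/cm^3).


Using Gs = m_s / (V_s * rho_w)
Since rho_w = 1 g/cm^3:
Gs = 181.2 / 68.15
Gs = 2.659


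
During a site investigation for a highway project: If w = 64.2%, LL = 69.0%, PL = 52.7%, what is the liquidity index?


First compute the plasticity index:
PI = LL - PL = 69.0 - 52.7 = 16.3
Then compute the liquidity index:
LI = (w - PL) / PI
LI = (64.2 - 52.7) / 16.3
LI = 0.706


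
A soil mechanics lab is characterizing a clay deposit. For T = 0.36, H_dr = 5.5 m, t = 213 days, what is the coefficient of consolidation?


Result: 0.05113 m^2/day

Derivation:
Using cv = T * H_dr^2 / t
H_dr^2 = 5.5^2 = 30.25
cv = 0.36 * 30.25 / 213
cv = 0.05113 m^2/day


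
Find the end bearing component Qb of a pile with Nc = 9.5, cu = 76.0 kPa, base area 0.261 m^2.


Using Qb = Nc * cu * Ab
Qb = 9.5 * 76.0 * 0.261
Qb = 188.44 kN


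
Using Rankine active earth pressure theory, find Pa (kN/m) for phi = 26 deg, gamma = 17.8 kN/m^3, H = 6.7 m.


Compute active earth pressure coefficient:
Ka = tan^2(45 - phi/2) = tan^2(32.0) = 0.390462
Compute active force:
Pa = 0.5 * Ka * gamma * H^2
Pa = 0.5 * 0.390462 * 17.8 * 6.7^2
Pa = 156.0 kN/m


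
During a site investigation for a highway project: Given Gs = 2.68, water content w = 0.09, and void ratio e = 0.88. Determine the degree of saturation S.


Using S = Gs * w / e
S = 2.68 * 0.09 / 0.88
S = 0.2741


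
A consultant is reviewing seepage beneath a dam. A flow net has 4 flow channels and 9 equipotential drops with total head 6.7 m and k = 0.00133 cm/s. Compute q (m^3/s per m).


Convert k to m/s for unit consistency with H:
k = 0.00133 cm/s = 0.00133 / 100 m/s = 1.33e-05 m/s
Using q = k * H * Nf / Nd
Nf / Nd = 4 / 9 = 0.4444
q = 1.33e-05 * 6.7 * 0.4444
q = 3.96e-05 m^3/s per m


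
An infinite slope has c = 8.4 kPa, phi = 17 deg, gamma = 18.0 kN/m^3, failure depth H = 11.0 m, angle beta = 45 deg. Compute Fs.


Using Fs = c / (gamma*H*sin(beta)*cos(beta)) + tan(phi)/tan(beta)
Cohesion contribution = 8.4 / (18.0*11.0*sin(45)*cos(45))
Cohesion contribution = 0.0848485
Friction contribution = tan(17)/tan(45) = 0.305731
Fs = 0.0848485 + 0.305731
Fs = 0.391


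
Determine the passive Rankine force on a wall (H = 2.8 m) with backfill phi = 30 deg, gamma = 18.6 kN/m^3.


Result: 218.74 kN/m

Derivation:
Compute passive earth pressure coefficient:
Kp = tan^2(45 + phi/2) = tan^2(60.0) = 3
Compute passive force:
Pp = 0.5 * Kp * gamma * H^2
Pp = 0.5 * 3 * 18.6 * 2.8^2
Pp = 218.74 kN/m
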